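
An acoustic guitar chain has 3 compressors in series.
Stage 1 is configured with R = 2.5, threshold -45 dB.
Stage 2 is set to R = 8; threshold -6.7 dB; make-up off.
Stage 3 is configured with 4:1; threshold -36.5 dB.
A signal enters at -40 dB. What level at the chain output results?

Stage 1: overshoot 5 dB → 5/2.5 = 2 dB → -43 dB.
Stage 2: -43 dB ≤ -6.7 dB, so stage 2 doesn't engage; output -43 dB.
Stage 3: below threshold (-43 ≤ -36.5); passes unchanged; output -43 dB.

-43 dB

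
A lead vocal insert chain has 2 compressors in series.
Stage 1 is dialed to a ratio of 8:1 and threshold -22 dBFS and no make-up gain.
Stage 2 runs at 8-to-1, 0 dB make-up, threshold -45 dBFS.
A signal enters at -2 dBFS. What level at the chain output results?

-41.8125 dBFS

Stage 1: 20 dB above -22 dBFS, reduced 8:1 to 2.5 dB above → -19.5 dBFS.
Stage 2: 25.5 dB above -45 dBFS, reduced 8:1 to 3.1875 dB above → -41.8125 dBFS.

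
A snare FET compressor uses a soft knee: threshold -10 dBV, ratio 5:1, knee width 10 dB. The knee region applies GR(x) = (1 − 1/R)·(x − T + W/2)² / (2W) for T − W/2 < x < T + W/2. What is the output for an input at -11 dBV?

x − T + W/2 = -11 − (-10) + 5 = 4.
GR = (1 − 1/5) × 4² / 20 = 0.8 × 16 / 20 = 0.64 dB.
Output = -11 − 0.64 = -11.64 dBV.

-11.64 dBV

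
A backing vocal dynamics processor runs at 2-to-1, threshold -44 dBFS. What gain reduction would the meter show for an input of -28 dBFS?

8 dB

Overshoot = -28 − (-44) = 16 dB.
At 2:1, output sits 16/2 = 8 dB above threshold.
So the signal is attenuated by 16 − 8 = 8 dB.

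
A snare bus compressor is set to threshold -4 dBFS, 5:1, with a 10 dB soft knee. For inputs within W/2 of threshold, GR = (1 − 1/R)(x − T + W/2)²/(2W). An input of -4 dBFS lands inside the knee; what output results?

x − T + W/2 = -4 − (-4) + 5 = 5.
GR = (1 − 1/5) × 5² / 20 = 0.8 × 25 / 20 = 1 dB.
Output = -4 − 1 = -5 dBFS.

-5 dBFS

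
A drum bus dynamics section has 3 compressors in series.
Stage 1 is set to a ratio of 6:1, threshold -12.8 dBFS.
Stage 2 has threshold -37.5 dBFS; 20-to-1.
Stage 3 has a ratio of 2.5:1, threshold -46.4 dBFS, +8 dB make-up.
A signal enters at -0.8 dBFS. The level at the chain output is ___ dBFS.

-34.306 dBFS

Stage 1: overshoot 12 dB → 12/6 = 2 dB → -10.8 dBFS.
Stage 2: -10.8 dBFS is 26.7 dB over -37.5 dBFS; at 20:1 that becomes 1.335 dB over, giving -36.165 dBFS.
Stage 3: -36.165 dBFS is 10.235 dB over -46.4 dBFS; at 2.5:1 that becomes 4.094 dB over, giving -42.306 dBFS; +8 dB make-up → -34.306 dBFS.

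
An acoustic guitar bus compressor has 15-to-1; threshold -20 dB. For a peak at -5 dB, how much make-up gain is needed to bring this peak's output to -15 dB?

Overshoot 15 dB → 15/15 = 1 dB after compression, so the compressed level is -20 + 1 = -19 dB.
Make-up = target − compressed = -15 − (-19) = 4 dB.

4 dB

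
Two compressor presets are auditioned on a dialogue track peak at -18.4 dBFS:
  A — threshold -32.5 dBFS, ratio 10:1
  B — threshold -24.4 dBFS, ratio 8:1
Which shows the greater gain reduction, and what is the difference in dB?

A: GR = 14.1 − 14.1/10 = 12.69 dB.
B: GR = 6 − 6/8 = 5.25 dB.
A reduces 7.44 dB more.

A, by 7.44 dB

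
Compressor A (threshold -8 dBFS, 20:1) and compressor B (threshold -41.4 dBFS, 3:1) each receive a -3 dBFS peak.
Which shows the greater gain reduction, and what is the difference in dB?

B, by 20.85 dB

A: overshoot 5 dB → output overshoot 0.25 dB → GR 4.75 dB.
B: overshoot 38.4 dB → output overshoot 12.8 dB → GR 25.6 dB.
Difference: 20.85 dB in favour of B.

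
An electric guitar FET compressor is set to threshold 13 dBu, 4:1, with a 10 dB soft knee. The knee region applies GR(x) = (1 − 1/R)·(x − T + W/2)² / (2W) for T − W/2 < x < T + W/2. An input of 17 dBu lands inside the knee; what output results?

13.9625 dBu

x − T + W/2 = 17 − 13 + 5 = 9.
GR = (1 − 1/4) × 9² / 20 = 0.75 × 81 / 20 = 3.0375 dB.
Output = 17 − 3.0375 = 13.9625 dBu.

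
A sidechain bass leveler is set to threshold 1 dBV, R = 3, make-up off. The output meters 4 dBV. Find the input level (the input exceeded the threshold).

10 dBV

Post-compression overshoot = 4 − 1 = 3 dB.
Undo the ratio: input overshoot = 3 × 3 = 9 dB, giving input = 10 dBV.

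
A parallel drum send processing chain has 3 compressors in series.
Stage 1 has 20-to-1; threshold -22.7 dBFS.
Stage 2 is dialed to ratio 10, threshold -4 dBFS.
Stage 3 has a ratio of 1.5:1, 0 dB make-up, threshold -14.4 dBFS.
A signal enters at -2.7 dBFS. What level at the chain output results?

-21.7 dBFS

Stage 1: -2.7 dBFS is 20 dB over -22.7 dBFS; at 20:1 that becomes 1 dB over, giving -21.7 dBFS.
Stage 2: -21.7 dBFS ≤ -4 dBFS, so stage 2 doesn't engage; output -21.7 dBFS.
Stage 3: below threshold (-21.7 ≤ -14.4); passes unchanged; output -21.7 dBFS.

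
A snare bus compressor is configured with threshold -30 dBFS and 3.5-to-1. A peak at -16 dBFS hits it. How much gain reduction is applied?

10 dB

Overshoot = -16 − (-30) = 14 dB.
At 3.5:1, output sits 14/3.5 = 4 dB above threshold.
So the signal is attenuated by 14 − 4 = 10 dB.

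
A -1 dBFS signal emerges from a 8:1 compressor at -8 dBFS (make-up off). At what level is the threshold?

Input is 8 dB above T (since output overshoot × R = input overshoot: (-8 − T)·8 = -1 − T gives T = -9 dBFS).
Check: -9 + (-1 − (-9))/8 = -9 + 1 = -8 dBFS. ✓

-9 dBFS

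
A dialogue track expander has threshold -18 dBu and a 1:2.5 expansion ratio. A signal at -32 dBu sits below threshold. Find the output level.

-53 dBu

The input is 14 dB below the -18 dBu threshold.
A 1:2.5 expander multiplies undershoot by 2.5: 14 × 2.5 = 35 dB below threshold.
Output = -18 − 35 = -53 dBu.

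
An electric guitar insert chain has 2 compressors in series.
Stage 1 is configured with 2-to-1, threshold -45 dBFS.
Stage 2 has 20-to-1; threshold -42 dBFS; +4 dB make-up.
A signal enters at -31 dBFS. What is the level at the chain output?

Stage 1: -31 dBFS is 14 dB over -45 dBFS; at 2:1 that becomes 7 dB over, giving -38 dBFS.
Stage 2: overshoot 4 dB → 4/20 = 0.2 dB → -41.8 dBFS; +4 dB make-up → -37.8 dBFS.

-37.8 dBFS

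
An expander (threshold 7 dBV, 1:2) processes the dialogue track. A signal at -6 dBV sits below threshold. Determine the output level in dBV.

-19 dBV

The input is 13 dB below the 7 dBV threshold.
A 1:2 expander multiplies undershoot by 2: 13 × 2 = 26 dB below threshold.
Output = 7 − 26 = -19 dBV.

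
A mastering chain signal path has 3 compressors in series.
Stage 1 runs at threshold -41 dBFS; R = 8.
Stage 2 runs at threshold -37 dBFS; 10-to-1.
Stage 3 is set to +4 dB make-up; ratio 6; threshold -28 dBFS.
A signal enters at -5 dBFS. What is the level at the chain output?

-32.95 dBFS

Stage 1: -5 dBFS is 36 dB over -41 dBFS; at 8:1 that becomes 4.5 dB over, giving -36.5 dBFS.
Stage 2: overshoot 0.5 dB → 0.5/10 = 0.05 dB → -36.95 dBFS.
Stage 3: below threshold (-36.95 ≤ -28); passes unchanged; make-up brings it to -32.95 dBFS.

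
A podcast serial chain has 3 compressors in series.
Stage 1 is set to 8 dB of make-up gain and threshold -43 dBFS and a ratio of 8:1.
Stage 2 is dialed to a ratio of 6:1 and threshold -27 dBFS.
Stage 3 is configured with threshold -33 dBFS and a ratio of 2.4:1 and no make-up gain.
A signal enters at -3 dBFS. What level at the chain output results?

-31.75 dBFS

Stage 1: -3 dBFS is 40 dB over -43 dBFS; at 8:1 that becomes 5 dB over, giving -38 dBFS; +8 dB make-up → -30 dBFS.
Stage 2: -30 dBFS ≤ -27 dBFS, so stage 2 doesn't engage; output -30 dBFS.
Stage 3: overshoot 3 dB → 3/2.4 = 1.25 dB → -31.75 dBFS.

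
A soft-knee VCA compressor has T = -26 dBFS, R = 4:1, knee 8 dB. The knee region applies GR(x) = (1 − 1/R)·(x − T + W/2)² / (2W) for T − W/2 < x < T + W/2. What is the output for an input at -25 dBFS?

x − T + W/2 = -25 − (-26) + 4 = 5.
GR = (1 − 1/4) × 5² / 16 = 0.75 × 25 / 16 = 1.171875 dB.
Output = -25 − 1.171875 = -26.171875 dBFS.

-26.171875 dBFS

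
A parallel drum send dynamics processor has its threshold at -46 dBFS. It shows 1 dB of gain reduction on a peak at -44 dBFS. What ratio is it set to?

Input overshoot = -44 − (-46) = 2 dB.
Output overshoot = 2 − 1 = 1 dB.
Ratio = input overshoot / output overshoot = 2 / 1 = 2.

2:1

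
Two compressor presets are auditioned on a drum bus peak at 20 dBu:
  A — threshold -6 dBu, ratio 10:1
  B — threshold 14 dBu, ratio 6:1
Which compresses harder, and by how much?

A, by 18.4 dB

A: 26 dB over, compressed to 2.6 dB over, so 23.4 dB of GR.
B: 6 dB over, compressed to 1 dB over, so 5 dB of GR.
A reduces 18.4 dB more.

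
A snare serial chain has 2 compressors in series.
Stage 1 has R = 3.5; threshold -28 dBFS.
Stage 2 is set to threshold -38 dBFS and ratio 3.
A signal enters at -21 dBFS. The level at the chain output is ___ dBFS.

Stage 1: 7 dB above -28 dBFS, reduced 3.5:1 to 2 dB above → -26 dBFS.
Stage 2: overshoot 12 dB → 12/3 = 4 dB → -34 dBFS.

-34 dBFS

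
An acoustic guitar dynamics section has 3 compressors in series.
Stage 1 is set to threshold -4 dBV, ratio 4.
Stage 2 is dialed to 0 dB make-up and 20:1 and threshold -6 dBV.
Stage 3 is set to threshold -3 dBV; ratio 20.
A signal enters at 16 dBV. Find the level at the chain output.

-5.65 dBV

Stage 1: 16 dBV is 20 dB over -4 dBV; at 4:1 that becomes 5 dB over, giving 1 dBV.
Stage 2: overshoot 7 dB → 7/20 = 0.35 dB → -5.65 dBV.
Stage 3: -5.65 dBV is at or below the -3 dBV threshold — no compression; output -5.65 dBV.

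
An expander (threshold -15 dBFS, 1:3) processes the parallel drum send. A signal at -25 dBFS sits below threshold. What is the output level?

The input is 10 dB below the -15 dBFS threshold.
A 1:3 expander multiplies undershoot by 3: 10 × 3 = 30 dB below threshold.
Output = -15 − 30 = -45 dBFS.

-45 dBFS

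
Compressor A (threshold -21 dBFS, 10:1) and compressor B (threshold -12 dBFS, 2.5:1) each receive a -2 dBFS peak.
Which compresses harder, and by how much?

A: overshoot 19 dB → output overshoot 1.9 dB → GR 17.1 dB.
B: overshoot 10 dB → output overshoot 4 dB → GR 6 dB.
A reduces 11.1 dB more.

A, by 11.1 dB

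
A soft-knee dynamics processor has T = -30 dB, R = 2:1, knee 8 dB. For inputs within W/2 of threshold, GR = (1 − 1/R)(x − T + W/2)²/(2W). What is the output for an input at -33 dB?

x − T + W/2 = -33 − (-30) + 4 = 1.
GR = (1 − 1/2) × 1² / 16 = 0.5 × 1 / 16 = 0.03125 dB.
Output = -33 − 0.03125 = -33.03125 dB.

-33.03125 dB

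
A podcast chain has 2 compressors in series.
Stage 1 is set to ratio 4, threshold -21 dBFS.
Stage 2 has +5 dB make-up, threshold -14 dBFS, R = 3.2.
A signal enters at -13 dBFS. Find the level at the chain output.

Stage 1: overshoot 8 dB → 8/4 = 2 dB → -19 dBFS.
Stage 2: -19 dBFS ≤ -14 dBFS, so stage 2 doesn't engage; make-up brings it to -14 dBFS.

-14 dBFS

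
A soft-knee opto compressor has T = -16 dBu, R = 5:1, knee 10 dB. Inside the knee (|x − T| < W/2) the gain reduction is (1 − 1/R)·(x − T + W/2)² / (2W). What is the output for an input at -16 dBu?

-17 dBu

x − T + W/2 = -16 − (-16) + 5 = 5.
GR = (1 − 1/5) × 5² / 20 = 0.8 × 25 / 20 = 1 dB.
Output = -16 − 1 = -17 dBu.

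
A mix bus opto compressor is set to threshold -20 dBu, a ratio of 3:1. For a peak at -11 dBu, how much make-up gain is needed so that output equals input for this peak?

6 dB

The peak compresses to -20 + 9/3 = -17 dBu.
To reach -11 dBu requires -11 − (-17) = 6 dB of make-up.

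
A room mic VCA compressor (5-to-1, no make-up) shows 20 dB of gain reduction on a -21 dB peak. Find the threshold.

Let T be the threshold. Output overshoot = (input overshoot)/R, so -41 − T = (-21 − T)/5.
5·(-41 − T) = -21 − T → 4·T = -205 − (-21) = -184.
T = -184/4 = -46 dB.

-46 dB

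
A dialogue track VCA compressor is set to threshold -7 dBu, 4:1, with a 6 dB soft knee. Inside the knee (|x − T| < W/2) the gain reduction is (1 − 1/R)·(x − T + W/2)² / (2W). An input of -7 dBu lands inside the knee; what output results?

-7.5625 dBu

x − T + W/2 = -7 − (-7) + 3 = 3.
GR = (1 − 1/4) × 3² / 12 = 0.75 × 9 / 12 = 0.5625 dB.
Output = -7 − 0.5625 = -7.5625 dBu.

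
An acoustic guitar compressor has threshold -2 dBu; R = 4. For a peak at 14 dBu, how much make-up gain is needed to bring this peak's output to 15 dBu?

13 dB

Without make-up, output = threshold + overshoot/4 = -2 + 4 = 2 dBu.
Gap to target: 13 dB.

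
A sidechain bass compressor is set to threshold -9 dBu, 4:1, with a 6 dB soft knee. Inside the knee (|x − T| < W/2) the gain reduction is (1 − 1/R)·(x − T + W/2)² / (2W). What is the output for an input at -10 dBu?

-10.25 dBu

x − T + W/2 = -10 − (-9) + 3 = 2.
GR = (1 − 1/4) × 2² / 12 = 0.75 × 4 / 12 = 0.25 dB.
Output = -10 − 0.25 = -10.25 dBu.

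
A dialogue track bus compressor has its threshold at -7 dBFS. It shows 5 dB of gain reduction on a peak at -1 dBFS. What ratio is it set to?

6:1

Input overshoot = -1 − (-7) = 6 dB.
Output overshoot = 6 − 5 = 1 dB.
Ratio = input overshoot / output overshoot = 6 / 1 = 6.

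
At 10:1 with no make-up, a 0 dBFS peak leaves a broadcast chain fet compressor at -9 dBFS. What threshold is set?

Let T be the threshold. Output overshoot = (input overshoot)/R, so -9 − T = (0 − T)/10.
10·(-9 − T) = 0 − T → 9·T = -90 − 0 = -90.
T = -90/9 = -10 dBFS.

-10 dBFS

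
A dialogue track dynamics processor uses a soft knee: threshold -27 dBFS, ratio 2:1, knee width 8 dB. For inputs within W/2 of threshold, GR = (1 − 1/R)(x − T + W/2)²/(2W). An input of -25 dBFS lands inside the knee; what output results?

-26.125 dBFS

x − T + W/2 = -25 − (-27) + 4 = 6.
GR = (1 − 1/2) × 6² / 16 = 0.5 × 36 / 16 = 1.125 dB.
Output = -25 − 1.125 = -26.125 dBFS.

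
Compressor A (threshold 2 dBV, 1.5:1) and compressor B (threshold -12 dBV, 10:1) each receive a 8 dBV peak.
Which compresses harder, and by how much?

B, by 16 dB

A: GR = 6 − 6/1.5 = 2 dB.
B: GR = 20 − 20/10 = 18 dB.
B reduces 16 dB more.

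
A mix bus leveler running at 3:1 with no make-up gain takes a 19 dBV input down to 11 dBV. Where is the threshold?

Input is 12 dB above T (since output overshoot × R = input overshoot: (11 − T)·3 = 19 − T gives T = 7 dBV).
Check: 7 + (19 − 7)/3 = 7 + 4 = 11 dBV. ✓

7 dBV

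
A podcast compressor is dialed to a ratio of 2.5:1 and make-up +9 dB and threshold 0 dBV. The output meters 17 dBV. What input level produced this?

Stripping the +9 dB make-up gives 8 dBV at the gain stage.
That's 8 dB above the 0 dBV threshold.
Undo the ratio: input overshoot = 8 × 2.5 = 20 dB, giving input = 20 dBV.

20 dBV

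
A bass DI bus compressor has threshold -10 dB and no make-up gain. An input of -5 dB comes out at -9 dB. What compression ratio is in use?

5:1

Input overshoot = -5 − (-10) = 5 dB; output overshoot = -9 − (-10) = 1 dB.
Ratio = 5 / 1 = 5.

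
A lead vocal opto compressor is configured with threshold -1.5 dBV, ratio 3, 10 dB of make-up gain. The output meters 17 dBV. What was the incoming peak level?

Stripping the +10 dB make-up gives 7 dBV at the gain stage.
The compressed level sits 7 − (-1.5) = 8.5 dB over threshold.
Input overshoot = R × output overshoot = 25.5 dB → input = -1.5 + 25.5 = 24 dBV.

24 dBV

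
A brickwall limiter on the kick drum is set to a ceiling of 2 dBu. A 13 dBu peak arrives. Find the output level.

2 dBu

A brickwall limiter is an ∞:1 compressor: any input above the ceiling is clamped to 2 dBu.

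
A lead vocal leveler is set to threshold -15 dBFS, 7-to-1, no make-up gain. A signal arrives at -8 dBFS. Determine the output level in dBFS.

-8 dBFS sits 7 dB over threshold.
At 7:1 the overshoot is divided by 7, leaving 1 dB above threshold.
That puts the output at -14 dBFS.

-14 dBFS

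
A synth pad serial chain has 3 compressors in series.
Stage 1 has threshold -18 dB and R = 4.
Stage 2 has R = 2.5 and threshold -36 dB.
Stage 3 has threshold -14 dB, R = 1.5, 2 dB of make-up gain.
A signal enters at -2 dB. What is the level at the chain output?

-25.2 dB

Stage 1: 16 dB above -18 dB, reduced 4:1 to 4 dB above → -14 dB.
Stage 2: -14 dB is 22 dB over -36 dB; at 2.5:1 that becomes 8.8 dB over, giving -27.2 dB.
Stage 3: -27.2 dB ≤ -14 dB, so stage 3 doesn't engage; make-up brings it to -25.2 dB.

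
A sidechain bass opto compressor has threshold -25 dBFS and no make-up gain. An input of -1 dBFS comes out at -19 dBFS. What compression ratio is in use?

4:1

Input overshoot = -1 − (-25) = 24 dB; output overshoot = -19 − (-25) = 6 dB.
Ratio = 24 / 6 = 4.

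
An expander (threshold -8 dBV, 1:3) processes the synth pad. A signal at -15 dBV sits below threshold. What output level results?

-29 dBV

Undershoot = (-8) − (-15) = 7 dB.
At 1:3, that expands to 21 dB under threshold.
Output = -8 − 21 = -29 dBV.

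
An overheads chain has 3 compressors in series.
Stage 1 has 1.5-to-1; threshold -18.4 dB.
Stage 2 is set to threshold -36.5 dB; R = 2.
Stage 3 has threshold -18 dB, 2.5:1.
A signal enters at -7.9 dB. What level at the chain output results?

Stage 1: -7.9 dB is 10.5 dB over -18.4 dB; at 1.5:1 that becomes 7 dB over, giving -11.4 dB.
Stage 2: 25.1 dB above -36.5 dB, reduced 2:1 to 12.55 dB above → -23.95 dB.
Stage 3: -23.95 dB is at or below the -18 dB threshold — no compression; output -23.95 dB.

-23.95 dB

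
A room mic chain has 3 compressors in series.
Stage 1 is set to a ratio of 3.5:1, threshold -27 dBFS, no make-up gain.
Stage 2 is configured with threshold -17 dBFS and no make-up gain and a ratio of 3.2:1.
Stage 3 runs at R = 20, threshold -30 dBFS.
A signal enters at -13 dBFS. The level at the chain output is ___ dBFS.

Stage 1: 14 dB above -27 dBFS, reduced 3.5:1 to 4 dB above → -23 dBFS.
Stage 2: -23 dBFS ≤ -17 dBFS, so stage 2 doesn't engage; output -23 dBFS.
Stage 3: -23 dBFS is 7 dB over -30 dBFS; at 20:1 that becomes 0.35 dB over, giving -29.65 dBFS.

-29.65 dBFS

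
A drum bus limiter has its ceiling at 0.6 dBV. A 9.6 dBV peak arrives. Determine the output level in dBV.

The limiter clamps the peak to its 0.6 dBV ceiling.

0.6 dBV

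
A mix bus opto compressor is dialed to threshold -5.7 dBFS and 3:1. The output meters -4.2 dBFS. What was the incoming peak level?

-1.2 dBFS

Post-compression overshoot = -4.2 − (-5.7) = 1.5 dB.
Input overshoot = R × output overshoot = 4.5 dB → input = -5.7 + 4.5 = -1.2 dBFS.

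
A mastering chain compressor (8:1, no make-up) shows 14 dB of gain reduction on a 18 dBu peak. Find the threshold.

Input is 16 dB above T (since output overshoot × R = input overshoot: (4 − T)·8 = 18 − T gives T = 2 dBu).
Check: 2 + (18 − 2)/8 = 2 + 2 = 4 dBu. ✓

2 dBu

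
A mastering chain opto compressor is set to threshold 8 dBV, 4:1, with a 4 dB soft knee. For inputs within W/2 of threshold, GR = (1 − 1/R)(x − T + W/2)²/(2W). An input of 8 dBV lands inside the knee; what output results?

x − T + W/2 = 8 − 8 + 2 = 2.
GR = (1 − 1/4) × 2² / 8 = 0.75 × 4 / 8 = 0.375 dB.
Output = 8 − 0.375 = 7.625 dBV.

7.625 dBV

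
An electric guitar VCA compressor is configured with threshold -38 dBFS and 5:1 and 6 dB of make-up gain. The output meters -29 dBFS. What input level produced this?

Remove make-up: -29 − 6 = -35 dBFS.
That's 3 dB above the -38 dBFS threshold.
Before 5:1 compression the overshoot was 3 × 5 = 15 dB, so input = -38 + 15 = -23 dBFS.

-23 dBFS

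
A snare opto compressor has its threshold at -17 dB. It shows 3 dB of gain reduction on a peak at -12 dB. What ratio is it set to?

2.5:1

Input overshoot = -12 − (-17) = 5 dB.
Output overshoot = 5 − 3 = 2 dB.
Ratio = input overshoot / output overshoot = 5 / 2 = 2.5.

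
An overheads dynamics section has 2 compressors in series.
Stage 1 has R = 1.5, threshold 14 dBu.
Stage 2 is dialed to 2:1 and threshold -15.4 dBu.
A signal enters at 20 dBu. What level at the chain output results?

Stage 1: 20 dBu is 6 dB over 14 dBu; at 1.5:1 that becomes 4 dB over, giving 18 dBu.
Stage 2: 18 dBu is 33.4 dB over -15.4 dBu; at 2:1 that becomes 16.7 dB over, giving 1.3 dBu.

1.3 dBu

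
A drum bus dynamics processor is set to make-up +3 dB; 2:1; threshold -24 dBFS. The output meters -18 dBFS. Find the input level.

Remove make-up: -18 − 3 = -21 dBFS.
Post-compression overshoot = -21 − (-24) = 3 dB.
Undo the ratio: input overshoot = 3 × 2 = 6 dB, giving input = -18 dBFS.

-18 dBFS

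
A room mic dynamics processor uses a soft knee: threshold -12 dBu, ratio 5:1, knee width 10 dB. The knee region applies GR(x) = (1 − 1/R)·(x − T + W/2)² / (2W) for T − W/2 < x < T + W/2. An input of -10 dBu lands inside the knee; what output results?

-11.96 dBu

x − T + W/2 = -10 − (-12) + 5 = 7.
GR = (1 − 1/5) × 7² / 20 = 0.8 × 49 / 20 = 1.96 dB.
Output = -10 − 1.96 = -11.96 dBu.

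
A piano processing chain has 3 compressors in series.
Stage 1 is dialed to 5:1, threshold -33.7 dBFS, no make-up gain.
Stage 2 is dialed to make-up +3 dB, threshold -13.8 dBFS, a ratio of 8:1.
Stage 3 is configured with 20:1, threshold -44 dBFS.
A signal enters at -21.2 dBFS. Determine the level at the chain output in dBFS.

Stage 1: -21.2 dBFS is 12.5 dB over -33.7 dBFS; at 5:1 that becomes 2.5 dB over, giving -31.2 dBFS.
Stage 2: -31.2 dBFS is at or below the -13.8 dBFS threshold — no compression; make-up brings it to -28.2 dBFS.
Stage 3: overshoot 15.8 dB → 15.8/20 = 0.79 dB → -43.21 dBFS.

-43.21 dBFS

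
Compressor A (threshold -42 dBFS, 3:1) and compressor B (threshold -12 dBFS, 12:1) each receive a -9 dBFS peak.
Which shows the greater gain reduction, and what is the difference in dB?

A: GR = 33 − 33/3 = 22 dB.
B: GR = 3 − 3/12 = 2.75 dB.
A reduces 19.25 dB more.

A, by 19.25 dB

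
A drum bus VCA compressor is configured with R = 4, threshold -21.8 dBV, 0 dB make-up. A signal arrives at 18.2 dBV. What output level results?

18.2 dBV sits 40 dB over threshold.
At 4:1 the overshoot is divided by 4, leaving 10 dB above threshold.
Output = -21.8 + 10 = -11.8 dBV.

-11.8 dBV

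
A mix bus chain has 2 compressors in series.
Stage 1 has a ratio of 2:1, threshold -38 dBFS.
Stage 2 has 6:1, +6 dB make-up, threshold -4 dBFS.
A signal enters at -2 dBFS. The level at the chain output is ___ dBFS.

Stage 1: overshoot 36 dB → 36/2 = 18 dB → -20 dBFS.
Stage 2: -20 dBFS is at or below the -4 dBFS threshold — no compression; make-up brings it to -14 dBFS.

-14 dBFS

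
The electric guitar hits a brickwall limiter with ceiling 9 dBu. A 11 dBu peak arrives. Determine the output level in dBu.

The limiter clamps the peak to its 9 dBu ceiling.

9 dBu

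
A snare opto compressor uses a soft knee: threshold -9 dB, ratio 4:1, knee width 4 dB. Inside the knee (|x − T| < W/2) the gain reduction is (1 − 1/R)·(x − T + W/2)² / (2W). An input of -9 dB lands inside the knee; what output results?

-9.375 dB

x − T + W/2 = -9 − (-9) + 2 = 2.
GR = (1 − 1/4) × 2² / 8 = 0.75 × 4 / 8 = 0.375 dB.
Output = -9 − 0.375 = -9.375 dB.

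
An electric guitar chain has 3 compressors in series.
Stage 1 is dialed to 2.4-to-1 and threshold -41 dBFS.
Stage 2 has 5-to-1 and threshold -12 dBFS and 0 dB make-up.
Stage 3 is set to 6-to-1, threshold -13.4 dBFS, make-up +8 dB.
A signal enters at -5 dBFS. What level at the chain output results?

-18 dBFS

Stage 1: overshoot 36 dB → 36/2.4 = 15 dB → -26 dBFS.
Stage 2: below threshold (-26 ≤ -12); passes unchanged; output -26 dBFS.
Stage 3: -26 dBFS ≤ -13.4 dBFS, so stage 3 doesn't engage; make-up brings it to -18 dBFS.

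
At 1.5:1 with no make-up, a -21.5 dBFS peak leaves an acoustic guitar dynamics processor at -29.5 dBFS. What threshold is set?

-45.5 dBFS

Let T be the threshold. Output overshoot = (input overshoot)/R, so -29.5 − T = (-21.5 − T)/1.5.
1.5·(-29.5 − T) = -21.5 − T → 0.5·T = -44.25 − (-21.5) = -22.75.
T = -22.75/0.5 = -45.5 dBFS.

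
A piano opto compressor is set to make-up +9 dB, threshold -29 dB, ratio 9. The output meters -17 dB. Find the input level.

-2 dB

Stripping the +9 dB make-up gives -26 dB at the gain stage.
Post-compression overshoot = -26 − (-29) = 3 dB.
Input overshoot = R × output overshoot = 27 dB → input = -29 + 27 = -2 dB.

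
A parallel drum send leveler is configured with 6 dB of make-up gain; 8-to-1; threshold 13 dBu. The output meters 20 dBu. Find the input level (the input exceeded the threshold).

21 dBu

Remove make-up: 20 − 6 = 14 dBu.
The compressed level sits 14 − 13 = 1 dB over threshold.
Before 8:1 compression the overshoot was 1 × 8 = 8 dB, so input = 13 + 8 = 21 dBu.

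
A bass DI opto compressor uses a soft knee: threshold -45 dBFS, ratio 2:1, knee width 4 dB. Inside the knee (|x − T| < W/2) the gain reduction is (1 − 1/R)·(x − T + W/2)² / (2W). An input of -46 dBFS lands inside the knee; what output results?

-46.0625 dBFS

x − T + W/2 = -46 − (-45) + 2 = 1.
GR = (1 − 1/2) × 1² / 8 = 0.5 × 1 / 8 = 0.0625 dB.
Output = -46 − 0.0625 = -46.0625 dBFS.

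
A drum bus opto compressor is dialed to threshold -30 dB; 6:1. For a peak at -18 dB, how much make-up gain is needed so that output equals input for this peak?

Without make-up, output = threshold + overshoot/6 = -30 + 2 = -28 dB.
Gap to target: 10 dB.

10 dB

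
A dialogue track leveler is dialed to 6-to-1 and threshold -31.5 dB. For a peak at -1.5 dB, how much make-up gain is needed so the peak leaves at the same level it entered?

25 dB

The peak compresses to -31.5 + 30/6 = -26.5 dB.
To reach -1.5 dB requires -1.5 − (-26.5) = 25 dB of make-up.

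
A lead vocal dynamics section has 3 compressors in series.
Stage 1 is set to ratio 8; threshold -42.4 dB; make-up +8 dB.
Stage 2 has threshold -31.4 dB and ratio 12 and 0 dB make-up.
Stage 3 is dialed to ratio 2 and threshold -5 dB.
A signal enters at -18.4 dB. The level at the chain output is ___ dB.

Stage 1: 24 dB above -42.4 dB, reduced 8:1 to 3 dB above → -39.4 dB; +8 dB make-up → -31.4 dB.
Stage 2: -31.4 dB ≤ -31.4 dB, so stage 2 doesn't engage; output -31.4 dB.
Stage 3: below threshold (-31.4 ≤ -5); passes unchanged; output -31.4 dB.

-31.4 dB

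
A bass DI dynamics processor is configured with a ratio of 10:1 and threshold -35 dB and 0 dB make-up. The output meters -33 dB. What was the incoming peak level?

-15 dB

That's 2 dB above the -35 dB threshold.
Before 10:1 compression the overshoot was 2 × 10 = 20 dB, so input = -35 + 20 = -15 dB.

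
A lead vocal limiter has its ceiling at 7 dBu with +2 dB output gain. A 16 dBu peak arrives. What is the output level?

9 dBu

The limiter clamps the peak to its 7 dBu ceiling.
Output gain then adds 2 dB: 7 + 2 = 9 dBu.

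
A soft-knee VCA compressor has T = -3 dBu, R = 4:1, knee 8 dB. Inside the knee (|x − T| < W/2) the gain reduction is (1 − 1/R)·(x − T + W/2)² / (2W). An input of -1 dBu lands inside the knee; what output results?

-2.6875 dBu

x − T + W/2 = -1 − (-3) + 4 = 6.
GR = (1 − 1/4) × 6² / 16 = 0.75 × 36 / 16 = 1.6875 dB.
Output = -1 − 1.6875 = -2.6875 dBu.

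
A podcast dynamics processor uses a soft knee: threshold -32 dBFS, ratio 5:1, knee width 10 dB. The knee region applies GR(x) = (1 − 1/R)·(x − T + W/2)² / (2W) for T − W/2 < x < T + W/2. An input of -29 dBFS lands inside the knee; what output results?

-31.56 dBFS

x − T + W/2 = -29 − (-32) + 5 = 8.
GR = (1 − 1/5) × 8² / 20 = 0.8 × 64 / 20 = 2.56 dB.
Output = -29 − 2.56 = -31.56 dBFS.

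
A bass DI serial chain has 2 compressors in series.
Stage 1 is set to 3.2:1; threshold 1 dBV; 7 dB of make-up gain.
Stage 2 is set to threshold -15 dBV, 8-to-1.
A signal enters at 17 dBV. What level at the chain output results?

Stage 1: 16 dB above 1 dBV, reduced 3.2:1 to 5 dB above → 6 dBV; +7 dB make-up → 13 dBV.
Stage 2: overshoot 28 dB → 28/8 = 3.5 dB → -11.5 dBV.

-11.5 dBV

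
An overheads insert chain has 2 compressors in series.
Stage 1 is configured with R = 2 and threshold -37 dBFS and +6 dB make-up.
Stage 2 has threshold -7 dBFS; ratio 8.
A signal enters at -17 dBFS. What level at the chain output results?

-21 dBFS

Stage 1: 20 dB above -37 dBFS, reduced 2:1 to 10 dB above → -27 dBFS; +6 dB make-up → -21 dBFS.
Stage 2: below threshold (-21 ≤ -7); passes unchanged; output -21 dBFS.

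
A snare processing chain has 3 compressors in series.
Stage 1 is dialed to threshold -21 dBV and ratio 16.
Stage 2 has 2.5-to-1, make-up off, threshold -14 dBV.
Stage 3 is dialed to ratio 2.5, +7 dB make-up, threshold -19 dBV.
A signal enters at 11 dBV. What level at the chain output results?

Stage 1: 11 dBV is 32 dB over -21 dBV; at 16:1 that becomes 2 dB over, giving -19 dBV.
Stage 2: -19 dBV ≤ -14 dBV, so stage 2 doesn't engage; output -19 dBV.
Stage 3: -19 dBV ≤ -19 dBV, so stage 3 doesn't engage; make-up brings it to -12 dBV.

-12 dBV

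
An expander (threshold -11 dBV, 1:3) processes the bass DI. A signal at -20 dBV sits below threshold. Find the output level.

-38 dBV

The input is 9 dB below the -11 dBV threshold.
A 1:3 expander multiplies undershoot by 3: 9 × 3 = 27 dB below threshold.
Output = -11 − 27 = -38 dBV.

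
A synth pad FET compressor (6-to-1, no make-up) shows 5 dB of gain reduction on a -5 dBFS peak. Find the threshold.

Input is 6 dB above T (since output overshoot × R = input overshoot: (-10 − T)·6 = -5 − T gives T = -11 dBFS).
Check: -11 + (-5 − (-11))/6 = -11 + 1 = -10 dBFS. ✓

-11 dBFS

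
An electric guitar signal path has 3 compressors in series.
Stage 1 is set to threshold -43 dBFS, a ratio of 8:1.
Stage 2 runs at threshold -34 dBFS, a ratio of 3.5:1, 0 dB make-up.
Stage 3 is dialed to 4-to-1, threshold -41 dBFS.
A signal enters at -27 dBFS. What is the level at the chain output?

Stage 1: -27 dBFS is 16 dB over -43 dBFS; at 8:1 that becomes 2 dB over, giving -41 dBFS.
Stage 2: below threshold (-41 ≤ -34); passes unchanged; output -41 dBFS.
Stage 3: -41 dBFS ≤ -41 dBFS, so stage 3 doesn't engage; output -41 dBFS.

-41 dBFS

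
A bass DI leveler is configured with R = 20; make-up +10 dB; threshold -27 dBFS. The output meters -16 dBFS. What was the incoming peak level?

Remove make-up: -16 − 10 = -26 dBFS.
That's 1 dB above the -27 dBFS threshold.
Before 20:1 compression the overshoot was 1 × 20 = 20 dB, so input = -27 + 20 = -7 dBFS.

-7 dBFS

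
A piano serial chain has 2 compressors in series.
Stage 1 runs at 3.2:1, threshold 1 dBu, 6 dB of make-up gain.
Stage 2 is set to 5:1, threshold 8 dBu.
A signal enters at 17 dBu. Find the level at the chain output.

Stage 1: overshoot 16 dB → 16/3.2 = 5 dB → 6 dBu; +6 dB make-up → 12 dBu.
Stage 2: overshoot 4 dB → 4/5 = 0.8 dB → 8.8 dBu.

8.8 dBu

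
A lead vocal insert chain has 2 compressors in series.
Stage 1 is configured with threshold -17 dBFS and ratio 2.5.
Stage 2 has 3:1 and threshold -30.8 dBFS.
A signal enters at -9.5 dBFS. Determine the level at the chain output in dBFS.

-25.2 dBFS

Stage 1: overshoot 7.5 dB → 7.5/2.5 = 3 dB → -14 dBFS.
Stage 2: 16.8 dB above -30.8 dBFS, reduced 3:1 to 5.6 dB above → -25.2 dBFS.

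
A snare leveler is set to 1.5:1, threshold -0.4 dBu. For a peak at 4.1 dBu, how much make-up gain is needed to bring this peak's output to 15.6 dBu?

13 dB

Overshoot 4.5 dB → 4.5/1.5 = 3 dB after compression, so the compressed level is -0.4 + 3 = 2.6 dBu.
Make-up = target − compressed = 15.6 − 2.6 = 13 dB.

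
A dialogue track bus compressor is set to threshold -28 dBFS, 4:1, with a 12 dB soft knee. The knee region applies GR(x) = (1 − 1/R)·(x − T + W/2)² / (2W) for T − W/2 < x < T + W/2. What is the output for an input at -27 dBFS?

-28.53125 dBFS

x − T + W/2 = -27 − (-28) + 6 = 7.
GR = (1 − 1/4) × 7² / 24 = 0.75 × 49 / 24 = 1.53125 dB.
Output = -27 − 1.53125 = -28.53125 dBFS.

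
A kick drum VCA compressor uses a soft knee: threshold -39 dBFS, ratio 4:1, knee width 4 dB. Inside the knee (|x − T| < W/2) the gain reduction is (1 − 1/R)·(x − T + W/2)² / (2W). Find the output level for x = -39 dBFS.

x − T + W/2 = -39 − (-39) + 2 = 2.
GR = (1 − 1/4) × 2² / 8 = 0.75 × 4 / 8 = 0.375 dB.
Output = -39 − 0.375 = -39.375 dBFS.

-39.375 dBFS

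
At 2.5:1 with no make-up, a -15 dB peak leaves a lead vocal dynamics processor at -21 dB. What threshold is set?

-25 dB

Let T be the threshold. Output overshoot = (input overshoot)/R, so -21 − T = (-15 − T)/2.5.
2.5·(-21 − T) = -15 − T → 1.5·T = -52.5 − (-15) = -37.5.
T = -37.5/1.5 = -25 dB.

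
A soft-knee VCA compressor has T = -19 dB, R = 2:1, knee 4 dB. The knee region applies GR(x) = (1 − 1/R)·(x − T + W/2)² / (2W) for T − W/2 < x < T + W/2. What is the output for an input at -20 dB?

-20.0625 dB

x − T + W/2 = -20 − (-19) + 2 = 1.
GR = (1 − 1/2) × 1² / 8 = 0.5 × 1 / 8 = 0.0625 dB.
Output = -20 − 0.0625 = -20.0625 dB.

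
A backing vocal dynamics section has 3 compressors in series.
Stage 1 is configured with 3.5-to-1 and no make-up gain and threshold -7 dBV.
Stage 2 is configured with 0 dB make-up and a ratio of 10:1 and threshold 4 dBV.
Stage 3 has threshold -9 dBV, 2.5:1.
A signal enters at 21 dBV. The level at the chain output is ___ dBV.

Stage 1: 28 dB above -7 dBV, reduced 3.5:1 to 8 dB above → 1 dBV.
Stage 2: below threshold (1 ≤ 4); passes unchanged; output 1 dBV.
Stage 3: 10 dB above -9 dBV, reduced 2.5:1 to 4 dB above → -5 dBV.

-5 dBV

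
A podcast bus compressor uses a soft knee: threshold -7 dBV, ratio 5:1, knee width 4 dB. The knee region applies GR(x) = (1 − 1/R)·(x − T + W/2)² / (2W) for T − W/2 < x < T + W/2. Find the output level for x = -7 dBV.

-7.4 dBV

x − T + W/2 = -7 − (-7) + 2 = 2.
GR = (1 − 1/5) × 2² / 8 = 0.8 × 4 / 8 = 0.4 dB.
Output = -7 − 0.4 = -7.4 dBV.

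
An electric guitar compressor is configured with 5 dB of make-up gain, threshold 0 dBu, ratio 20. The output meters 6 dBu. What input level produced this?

Before make-up, the level was 6 − 5 = 1 dBu.
That's 1 dB above the 0 dBu threshold.
Before 20:1 compression the overshoot was 1 × 20 = 20 dB, so input = 0 + 20 = 20 dBu.

20 dBu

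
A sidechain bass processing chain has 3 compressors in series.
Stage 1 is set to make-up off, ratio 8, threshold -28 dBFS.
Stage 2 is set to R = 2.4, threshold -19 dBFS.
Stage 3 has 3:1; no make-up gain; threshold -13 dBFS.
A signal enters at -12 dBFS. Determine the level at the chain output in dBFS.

Stage 1: overshoot 16 dB → 16/8 = 2 dB → -26 dBFS.
Stage 2: -26 dBFS ≤ -19 dBFS, so stage 2 doesn't engage; output -26 dBFS.
Stage 3: -26 dBFS is at or below the -13 dBFS threshold — no compression; output -26 dBFS.

-26 dBFS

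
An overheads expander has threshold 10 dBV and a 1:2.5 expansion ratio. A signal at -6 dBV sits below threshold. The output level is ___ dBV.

-30 dBV

Below threshold, a 1:2.5 expander applies gain = (2.5−1)×(T − x) of attenuation.
(2.5−1) × 16 = 24 dB, so output = -6 − 24 = -30 dBV.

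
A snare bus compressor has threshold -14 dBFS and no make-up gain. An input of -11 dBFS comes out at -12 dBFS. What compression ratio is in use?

1.5:1

Input overshoot = -11 − (-14) = 3 dB; output overshoot = -12 − (-14) = 2 dB.
Ratio = 3 / 2 = 1.5.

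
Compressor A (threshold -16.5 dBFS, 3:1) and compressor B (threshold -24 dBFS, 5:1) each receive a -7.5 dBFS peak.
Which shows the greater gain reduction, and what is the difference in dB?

A: overshoot 9 dB → output overshoot 3 dB → GR 6 dB.
B: overshoot 16.5 dB → output overshoot 3.3 dB → GR 13.2 dB.
B applies 7.2 dB more gain reduction.

B, by 7.2 dB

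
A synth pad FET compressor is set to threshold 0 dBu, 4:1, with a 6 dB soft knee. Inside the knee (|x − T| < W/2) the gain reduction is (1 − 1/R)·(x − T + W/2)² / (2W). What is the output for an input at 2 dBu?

0.4375 dBu

x − T + W/2 = 2 − 0 + 3 = 5.
GR = (1 − 1/4) × 5² / 12 = 0.75 × 25 / 12 = 1.5625 dB.
Output = 2 − 1.5625 = 0.4375 dBu.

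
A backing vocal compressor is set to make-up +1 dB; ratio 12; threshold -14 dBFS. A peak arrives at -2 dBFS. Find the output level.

-12 dBFS

Overshoot: -2 − (-14) = 12 dB.
The 12 dB excess becomes 1 dB after 12:1 reduction.
Output = -14 + 1 = -13 dBFS; make-up adds 1 dB, giving -12 dBFS.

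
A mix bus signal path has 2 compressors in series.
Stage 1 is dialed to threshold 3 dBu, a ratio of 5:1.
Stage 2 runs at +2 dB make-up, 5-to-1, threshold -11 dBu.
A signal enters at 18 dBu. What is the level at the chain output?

-5.6 dBu

Stage 1: overshoot 15 dB → 15/5 = 3 dB → 6 dBu.
Stage 2: overshoot 17 dB → 17/5 = 3.4 dB → -7.6 dBu; +2 dB make-up → -5.6 dBu.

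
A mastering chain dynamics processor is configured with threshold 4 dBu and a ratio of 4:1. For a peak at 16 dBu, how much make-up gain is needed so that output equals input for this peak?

Overshoot 12 dB → 12/4 = 3 dB after compression, so the compressed level is 4 + 3 = 7 dBu.
Make-up = target − compressed = 16 − 7 = 9 dB.

9 dB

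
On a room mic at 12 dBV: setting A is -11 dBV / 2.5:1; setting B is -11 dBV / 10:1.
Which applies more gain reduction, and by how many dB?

A: GR = 23 − 23/2.5 = 13.8 dB.
B: GR = 23 − 23/10 = 20.7 dB.
Difference: 6.9 dB in favour of B.

B, by 6.9 dB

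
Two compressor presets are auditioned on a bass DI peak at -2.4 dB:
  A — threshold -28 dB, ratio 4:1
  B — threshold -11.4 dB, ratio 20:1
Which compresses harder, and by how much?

A: 25.6 dB over, compressed to 6.4 dB over, so 19.2 dB of GR.
B: 9 dB over, compressed to 0.45 dB over, so 8.55 dB of GR.
A applies 10.65 dB more gain reduction.

A, by 10.65 dB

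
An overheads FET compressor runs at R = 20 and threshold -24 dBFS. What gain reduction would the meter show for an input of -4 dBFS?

The signal is 20 dB above threshold.
A 20:1 ratio leaves 1 dB of that excess.
Gain reduction = 20 − 1 = 19 dB.

19 dB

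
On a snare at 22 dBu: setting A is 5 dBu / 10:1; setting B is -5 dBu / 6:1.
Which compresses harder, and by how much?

A: overshoot 17 dB → output overshoot 1.7 dB → GR 15.3 dB.
B: overshoot 27 dB → output overshoot 4.5 dB → GR 22.5 dB.
B applies 7.2 dB more gain reduction.

B, by 7.2 dB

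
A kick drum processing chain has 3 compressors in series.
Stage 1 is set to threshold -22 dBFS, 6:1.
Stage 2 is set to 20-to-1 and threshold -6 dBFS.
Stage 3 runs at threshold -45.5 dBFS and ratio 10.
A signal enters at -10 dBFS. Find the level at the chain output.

-42.95 dBFS

Stage 1: -10 dBFS is 12 dB over -22 dBFS; at 6:1 that becomes 2 dB over, giving -20 dBFS.
Stage 2: -20 dBFS is at or below the -6 dBFS threshold — no compression; output -20 dBFS.
Stage 3: -20 dBFS is 25.5 dB over -45.5 dBFS; at 10:1 that becomes 2.55 dB over, giving -42.95 dBFS.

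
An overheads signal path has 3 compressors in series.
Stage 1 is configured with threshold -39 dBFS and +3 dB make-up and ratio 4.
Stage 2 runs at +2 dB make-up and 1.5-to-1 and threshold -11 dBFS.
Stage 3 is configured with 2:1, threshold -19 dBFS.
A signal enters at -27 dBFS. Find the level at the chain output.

-31 dBFS

Stage 1: overshoot 12 dB → 12/4 = 3 dB → -36 dBFS; +3 dB make-up → -33 dBFS.
Stage 2: -33 dBFS ≤ -11 dBFS, so stage 2 doesn't engage; make-up brings it to -31 dBFS.
Stage 3: below threshold (-31 ≤ -19); passes unchanged; output -31 dBFS.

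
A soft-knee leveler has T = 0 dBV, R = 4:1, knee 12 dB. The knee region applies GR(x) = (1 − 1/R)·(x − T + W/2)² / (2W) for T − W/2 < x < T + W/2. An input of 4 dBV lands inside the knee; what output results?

x − T + W/2 = 4 − 0 + 6 = 10.
GR = (1 − 1/4) × 10² / 24 = 0.75 × 100 / 24 = 3.125 dB.
Output = 4 − 3.125 = 0.875 dBV.

0.875 dBV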